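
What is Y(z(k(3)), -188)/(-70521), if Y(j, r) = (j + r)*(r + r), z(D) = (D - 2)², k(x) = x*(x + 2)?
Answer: -7144/70521 ≈ -0.10130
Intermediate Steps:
k(x) = x*(2 + x)
z(D) = (-2 + D)²
Y(j, r) = 2*r*(j + r) (Y(j, r) = (j + r)*(2*r) = 2*r*(j + r))
Y(z(k(3)), -188)/(-70521) = (2*(-188)*((-2 + 3*(2 + 3))² - 188))/(-70521) = (2*(-188)*((-2 + 3*5)² - 188))*(-1/70521) = (2*(-188)*((-2 + 15)² - 188))*(-1/70521) = (2*(-188)*(13² - 188))*(-1/70521) = (2*(-188)*(169 - 188))*(-1/70521) = (2*(-188)*(-19))*(-1/70521) = 7144*(-1/70521) = -7144/70521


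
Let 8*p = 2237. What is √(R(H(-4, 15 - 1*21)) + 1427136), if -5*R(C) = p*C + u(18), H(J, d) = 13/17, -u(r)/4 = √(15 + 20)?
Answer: √(164971977830 + 92480*√35)/340 ≈ 1194.6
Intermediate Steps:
u(r) = -4*√35 (u(r) = -4*√(15 + 20) = -4*√35)
p = 2237/8 (p = (⅛)*2237 = 2237/8 ≈ 279.63)
H(J, d) = 13/17 (H(J, d) = 13*(1/17) = 13/17)
R(C) = -2237*C/40 + 4*√35/5 (R(C) = -(2237*C/8 - 4*√35)/5 = -(-4*√35 + 2237*C/8)/5 = -2237*C/40 + 4*√35/5)
√(R(H(-4, 15 - 1*21)) + 1427136) = √((-2237/40*13/17 + 4*√35/5) + 1427136) = √((-29081/680 + 4*√35/5) + 1427136) = √(970423399/680 + 4*√35/5)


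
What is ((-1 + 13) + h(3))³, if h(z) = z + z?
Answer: 5832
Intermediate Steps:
h(z) = 2*z
((-1 + 13) + h(3))³ = ((-1 + 13) + 2*3)³ = (12 + 6)³ = 18³ = 5832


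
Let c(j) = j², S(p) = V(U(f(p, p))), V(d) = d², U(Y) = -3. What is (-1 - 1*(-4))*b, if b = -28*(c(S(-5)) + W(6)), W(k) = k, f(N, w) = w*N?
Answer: -7308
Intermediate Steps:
f(N, w) = N*w
S(p) = 9 (S(p) = (-3)² = 9)
b = -2436 (b = -28*(9² + 6) = -28*(81 + 6) = -28*87 = -2436)
(-1 - 1*(-4))*b = (-1 - 1*(-4))*(-2436) = (-1 + 4)*(-2436) = 3*(-2436) = -7308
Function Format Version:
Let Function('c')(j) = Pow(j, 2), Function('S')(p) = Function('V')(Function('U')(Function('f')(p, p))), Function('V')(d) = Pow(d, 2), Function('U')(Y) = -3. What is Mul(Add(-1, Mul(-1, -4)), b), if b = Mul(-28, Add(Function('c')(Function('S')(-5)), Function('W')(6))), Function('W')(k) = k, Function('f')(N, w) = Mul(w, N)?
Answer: -7308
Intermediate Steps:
Function('f')(N, w) = Mul(N, w)
Function('S')(p) = 9 (Function('S')(p) = Pow(-3, 2) = 9)
b = -2436 (b = Mul(-28, Add(Pow(9, 2), 6)) = Mul(-28, Add(81, 6)) = Mul(-28, 87) = -2436)
Mul(Add(-1, Mul(-1, -4)), b) = Mul(Add(-1, Mul(-1, -4)), -2436) = Mul(Add(-1, 4), -2436) = Mul(3, -2436) = -7308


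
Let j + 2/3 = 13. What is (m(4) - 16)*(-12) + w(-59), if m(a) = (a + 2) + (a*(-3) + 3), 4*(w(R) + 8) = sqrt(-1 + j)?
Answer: 220 + sqrt(102)/12 ≈ 220.84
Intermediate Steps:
j = 37/3 (j = -2/3 + 13 = 37/3 ≈ 12.333)
w(R) = -8 + sqrt(102)/12 (w(R) = -8 + sqrt(-1 + 37/3)/4 = -8 + sqrt(34/3)/4 = -8 + (sqrt(102)/3)/4 = -8 + sqrt(102)/12)
m(a) = 5 - 2*a (m(a) = (2 + a) + (-3*a + 3) = (2 + a) + (3 - 3*a) = 5 - 2*a)
(m(4) - 16)*(-12) + w(-59) = ((5 - 2*4) - 16)*(-12) + (-8 + sqrt(102)/12) = ((5 - 8) - 16)*(-12) + (-8 + sqrt(102)/12) = (-3 - 16)*(-12) + (-8 + sqrt(102)/12) = -19*(-12) + (-8 + sqrt(102)/12) = 228 + (-8 + sqrt(102)/12) = 220 + sqrt(102)/12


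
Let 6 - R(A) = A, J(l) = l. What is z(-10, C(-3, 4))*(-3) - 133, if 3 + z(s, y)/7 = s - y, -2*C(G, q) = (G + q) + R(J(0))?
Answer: 133/2 ≈ 66.500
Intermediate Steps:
R(A) = 6 - A
C(G, q) = -3 - G/2 - q/2 (C(G, q) = -((G + q) + (6 - 1*0))/2 = -((G + q) + (6 + 0))/2 = -((G + q) + 6)/2 = -(6 + G + q)/2 = -3 - G/2 - q/2)
z(s, y) = -21 - 7*y + 7*s (z(s, y) = -21 + 7*(s - y) = -21 + (-7*y + 7*s) = -21 - 7*y + 7*s)
z(-10, C(-3, 4))*(-3) - 133 = (-21 - 7*(-3 - ½*(-3) - ½*4) + 7*(-10))*(-3) - 133 = (-21 - 7*(-3 + 3/2 - 2) - 70)*(-3) - 133 = (-21 - 7*(-7/2) - 70)*(-3) - 133 = (-21 + 49/2 - 70)*(-3) - 133 = -133/2*(-3) - 133 = 399/2 - 133 = 133/2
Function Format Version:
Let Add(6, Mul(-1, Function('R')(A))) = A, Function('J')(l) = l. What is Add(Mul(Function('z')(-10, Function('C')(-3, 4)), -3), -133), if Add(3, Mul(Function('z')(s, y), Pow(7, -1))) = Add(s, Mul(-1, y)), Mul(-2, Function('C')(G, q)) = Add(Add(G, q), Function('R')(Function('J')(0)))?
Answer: Rational(133, 2) ≈ 66.500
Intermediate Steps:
Function('R')(A) = Add(6, Mul(-1, A))
Function('C')(G, q) = Add(-3, Mul(Rational(-1, 2), G), Mul(Rational(-1, 2), q)) (Function('C')(G, q) = Mul(Rational(-1, 2), Add(Add(G, q), Add(6, Mul(-1, 0)))) = Mul(Rational(-1, 2), Add(Add(G, q), Add(6, 0))) = Mul(Rational(-1, 2), Add(Add(G, q), 6)) = Mul(Rational(-1, 2), Add(6, G, q)) = Add(-3, Mul(Rational(-1, 2), G), Mul(Rational(-1, 2), q)))
Function('z')(s, y) = Add(-21, Mul(-7, y), Mul(7, s)) (Function('z')(s, y) = Add(-21, Mul(7, Add(s, Mul(-1, y)))) = Add(-21, Add(Mul(-7, y), Mul(7, s))) = Add(-21, Mul(-7, y), Mul(7, s)))
Add(Mul(Function('z')(-10, Function('C')(-3, 4)), -3), -133) = Add(Mul(Add(-21, Mul(-7, Add(-3, Mul(Rational(-1, 2), -3), Mul(Rational(-1, 2), 4))), Mul(7, -10)), -3), -133) = Add(Mul(Add(-21, Mul(-7, Add(-3, Rational(3, 2), -2)), -70), -3), -133) = Add(Mul(Add(-21, Mul(-7, Rational(-7, 2)), -70), -3), -133) = Add(Mul(Add(-21, Rational(49, 2), -70), -3), -133) = Add(Mul(Rational(-133, 2), -3), -133) = Add(Rational(399, 2), -133) = Rational(133, 2)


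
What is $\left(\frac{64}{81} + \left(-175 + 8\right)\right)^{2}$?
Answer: $\frac{181252369}{6561} \approx 27626.0$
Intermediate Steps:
$\left(\frac{64}{81} + \left(-175 + 8\right)\right)^{2} = \left(64 \cdot \frac{1}{81} - 167\right)^{2} = \left(\frac{64}{81} - 167\right)^{2} = \left(- \frac{13463}{81}\right)^{2} = \frac{181252369}{6561}$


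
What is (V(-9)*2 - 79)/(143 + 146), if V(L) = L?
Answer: -97/289 ≈ -0.33564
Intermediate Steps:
(V(-9)*2 - 79)/(143 + 146) = (-9*2 - 79)/(143 + 146) = (-18 - 79)/289 = (1/289)*(-97) = -97/289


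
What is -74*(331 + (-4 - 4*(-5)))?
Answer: -25678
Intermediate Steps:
-74*(331 + (-4 - 4*(-5))) = -74*(331 + (-4 + 20)) = -74*(331 + 16) = -74*347 = -25678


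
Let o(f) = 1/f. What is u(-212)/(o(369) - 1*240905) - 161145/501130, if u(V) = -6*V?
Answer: -364000724793/1113685553918 ≈ -0.32684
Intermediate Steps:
u(-212)/(o(369) - 1*240905) - 161145/501130 = (-6*(-212))/(1/369 - 1*240905) - 161145/501130 = 1272/(1/369 - 240905) - 161145*1/501130 = 1272/(-88893944/369) - 32229/100226 = 1272*(-369/88893944) - 32229/100226 = -58671/11111743 - 32229/100226 = -364000724793/1113685553918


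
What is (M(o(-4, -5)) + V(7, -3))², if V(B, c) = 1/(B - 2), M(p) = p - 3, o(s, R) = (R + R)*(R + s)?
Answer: 190096/25 ≈ 7603.8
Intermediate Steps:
o(s, R) = 2*R*(R + s) (o(s, R) = (2*R)*(R + s) = 2*R*(R + s))
M(p) = -3 + p
V(B, c) = 1/(-2 + B)
(M(o(-4, -5)) + V(7, -3))² = ((-3 + 2*(-5)*(-5 - 4)) + 1/(-2 + 7))² = ((-3 + 2*(-5)*(-9)) + 1/5)² = ((-3 + 90) + ⅕)² = (87 + ⅕)² = (436/5)² = 190096/25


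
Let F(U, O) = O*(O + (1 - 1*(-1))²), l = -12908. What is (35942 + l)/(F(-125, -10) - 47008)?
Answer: -1047/2134 ≈ -0.49063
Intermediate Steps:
F(U, O) = O*(4 + O) (F(U, O) = O*(O + (1 + 1)²) = O*(O + 2²) = O*(O + 4) = O*(4 + O))
(35942 + l)/(F(-125, -10) - 47008) = (35942 - 12908)/(-10*(4 - 10) - 47008) = 23034/(-10*(-6) - 47008) = 23034/(60 - 47008) = 23034/(-46948) = 23034*(-1/46948) = -1047/2134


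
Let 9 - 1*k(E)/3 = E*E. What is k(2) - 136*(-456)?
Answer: 62031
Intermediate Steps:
k(E) = 27 - 3*E² (k(E) = 27 - 3*E*E = 27 - 3*E²)
k(2) - 136*(-456) = (27 - 3*2²) - 136*(-456) = (27 - 3*4) + 62016 = (27 - 12) + 62016 = 15 + 62016 = 62031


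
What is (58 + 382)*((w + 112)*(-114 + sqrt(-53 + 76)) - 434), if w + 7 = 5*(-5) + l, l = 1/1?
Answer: -4253920 + 35640*sqrt(23) ≈ -4.0830e+6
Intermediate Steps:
l = 1 (l = 1*1 = 1)
w = -31 (w = -7 + (5*(-5) + 1) = -7 + (-25 + 1) = -7 - 24 = -31)
(58 + 382)*((w + 112)*(-114 + sqrt(-53 + 76)) - 434) = (58 + 382)*((-31 + 112)*(-114 + sqrt(-53 + 76)) - 434) = 440*(81*(-114 + sqrt(23)) - 434) = 440*((-9234 + 81*sqrt(23)) - 434) = 440*(-9668 + 81*sqrt(23)) = -4253920 + 35640*sqrt(23)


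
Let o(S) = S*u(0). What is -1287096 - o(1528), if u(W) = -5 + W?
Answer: -1279456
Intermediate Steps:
o(S) = -5*S (o(S) = S*(-5 + 0) = S*(-5) = -5*S)
-1287096 - o(1528) = -1287096 - (-5)*1528 = -1287096 - 1*(-7640) = -1287096 + 7640 = -1279456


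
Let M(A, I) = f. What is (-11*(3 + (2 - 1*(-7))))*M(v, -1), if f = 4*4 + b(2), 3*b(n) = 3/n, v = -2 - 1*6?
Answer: -2178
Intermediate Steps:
v = -8 (v = -2 - 6 = -8)
b(n) = 1/n (b(n) = (3/n)/3 = 1/n)
f = 33/2 (f = 4*4 + 1/2 = 16 + ½ = 33/2 ≈ 16.500)
M(A, I) = 33/2
(-11*(3 + (2 - 1*(-7))))*M(v, -1) = -11*(3 + (2 - 1*(-7)))*(33/2) = -11*(3 + (2 + 7))*(33/2) = -11*(3 + 9)*(33/2) = -11*12*(33/2) = -132*33/2 = -2178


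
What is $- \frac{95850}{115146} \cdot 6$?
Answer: $- \frac{31950}{6397} \approx -4.9945$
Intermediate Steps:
$- \frac{95850}{115146} \cdot 6 = \left(-95850\right) \frac{1}{115146} \cdot 6 = \left(- \frac{5325}{6397}\right) 6 = - \frac{31950}{6397}$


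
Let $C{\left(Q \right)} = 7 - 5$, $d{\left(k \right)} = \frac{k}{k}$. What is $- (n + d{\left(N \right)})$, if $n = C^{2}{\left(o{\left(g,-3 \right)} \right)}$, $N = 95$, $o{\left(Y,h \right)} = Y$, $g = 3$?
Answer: $-5$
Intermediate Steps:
$d{\left(k \right)} = 1$
$C{\left(Q \right)} = 2$
$n = 4$ ($n = 2^{2} = 4$)
$- (n + d{\left(N \right)}) = - (4 + 1) = \left(-1\right) 5 = -5$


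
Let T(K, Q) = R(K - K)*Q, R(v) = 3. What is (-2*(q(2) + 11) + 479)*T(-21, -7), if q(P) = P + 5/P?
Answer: -9408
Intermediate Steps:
T(K, Q) = 3*Q
(-2*(q(2) + 11) + 479)*T(-21, -7) = (-2*((2 + 5/2) + 11) + 479)*(3*(-7)) = (-2*((2 + 5*(½)) + 11) + 479)*(-21) = (-2*((2 + 5/2) + 11) + 479)*(-21) = (-2*(9/2 + 11) + 479)*(-21) = (-2*31/2 + 479)*(-21) = (-31 + 479)*(-21) = 448*(-21) = -9408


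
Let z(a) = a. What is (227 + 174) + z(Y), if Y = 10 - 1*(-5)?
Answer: 416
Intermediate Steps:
Y = 15 (Y = 10 + 5 = 15)
(227 + 174) + z(Y) = (227 + 174) + 15 = 401 + 15 = 416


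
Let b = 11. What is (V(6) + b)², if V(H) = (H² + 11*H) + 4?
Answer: 13689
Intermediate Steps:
V(H) = 4 + H² + 11*H
(V(6) + b)² = ((4 + 6² + 11*6) + 11)² = ((4 + 36 + 66) + 11)² = (106 + 11)² = 117² = 13689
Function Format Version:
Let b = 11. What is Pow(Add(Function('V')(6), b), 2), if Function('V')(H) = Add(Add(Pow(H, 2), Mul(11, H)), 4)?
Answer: 13689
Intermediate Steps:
Function('V')(H) = Add(4, Pow(H, 2), Mul(11, H))
Pow(Add(Function('V')(6), b), 2) = Pow(Add(Add(4, Pow(6, 2), Mul(11, 6)), 11), 2) = Pow(Add(Add(4, 36, 66), 11), 2) = Pow(Add(106, 11), 2) = Pow(117, 2) = 13689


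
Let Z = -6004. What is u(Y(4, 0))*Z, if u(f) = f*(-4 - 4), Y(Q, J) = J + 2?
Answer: 96064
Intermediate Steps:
Y(Q, J) = 2 + J
u(f) = -8*f (u(f) = f*(-8) = -8*f)
u(Y(4, 0))*Z = -8*(2 + 0)*(-6004) = -8*2*(-6004) = -16*(-6004) = 96064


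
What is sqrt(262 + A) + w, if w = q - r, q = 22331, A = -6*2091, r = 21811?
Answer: 520 + 2*I*sqrt(3071) ≈ 520.0 + 110.83*I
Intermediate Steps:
A = -12546
w = 520 (w = 22331 - 1*21811 = 22331 - 21811 = 520)
sqrt(262 + A) + w = sqrt(262 - 12546) + 520 = sqrt(-12284) + 520 = 2*I*sqrt(3071) + 520 = 520 + 2*I*sqrt(3071)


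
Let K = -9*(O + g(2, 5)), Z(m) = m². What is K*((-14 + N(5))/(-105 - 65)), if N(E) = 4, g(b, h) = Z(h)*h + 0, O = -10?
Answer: -1035/17 ≈ -60.882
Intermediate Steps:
g(b, h) = h³ (g(b, h) = h²*h + 0 = h³ + 0 = h³)
K = -1035 (K = -9*(-10 + 5³) = -9*(-10 + 125) = -9*115 = -1035)
K*((-14 + N(5))/(-105 - 65)) = -1035*(-14 + 4)/(-105 - 65) = -(-10350)/(-170) = -(-10350)*(-1)/170 = -1035*1/17 = -1035/17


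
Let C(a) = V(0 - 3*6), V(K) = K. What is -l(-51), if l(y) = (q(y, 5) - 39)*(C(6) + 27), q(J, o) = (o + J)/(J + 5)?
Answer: 342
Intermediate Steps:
C(a) = -18 (C(a) = 0 - 3*6 = 0 - 18 = -18)
q(J, o) = (J + o)/(5 + J)
l(y) = -342 (l(y) = ((y + 5)/(5 + y) - 39)*(-18 + 27) = ((5 + y)/(5 + y) - 39)*9 = (1 - 39)*9 = -38*9 = -342)
-l(-51) = -1*(-342) = 342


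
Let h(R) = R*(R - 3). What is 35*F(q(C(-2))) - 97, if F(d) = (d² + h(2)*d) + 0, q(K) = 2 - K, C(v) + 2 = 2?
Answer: -97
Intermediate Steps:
C(v) = 0 (C(v) = -2 + 2 = 0)
h(R) = R*(-3 + R)
F(d) = d² - 2*d (F(d) = (d² + (2*(-3 + 2))*d) + 0 = (d² + (2*(-1))*d) + 0 = (d² - 2*d) + 0 = d² - 2*d)
35*F(q(C(-2))) - 97 = 35*((2 - 1*0)*(-2 + (2 - 1*0))) - 97 = 35*((2 + 0)*(-2 + (2 + 0))) - 97 = 35*(2*(-2 + 2)) - 97 = 35*(2*0) - 97 = 35*0 - 97 = 0 - 97 = -97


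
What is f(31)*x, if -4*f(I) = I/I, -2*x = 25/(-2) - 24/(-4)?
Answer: -13/16 ≈ -0.81250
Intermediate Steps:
x = 13/4 (x = -(25/(-2) - 24/(-4))/2 = -(25*(-½) - 24*(-¼))/2 = -(-25/2 + 6)/2 = -½*(-13/2) = 13/4 ≈ 3.2500)
f(I) = -¼ (f(I) = -I/(4*I) = -¼*1 = -¼)
f(31)*x = -¼*13/4 = -13/16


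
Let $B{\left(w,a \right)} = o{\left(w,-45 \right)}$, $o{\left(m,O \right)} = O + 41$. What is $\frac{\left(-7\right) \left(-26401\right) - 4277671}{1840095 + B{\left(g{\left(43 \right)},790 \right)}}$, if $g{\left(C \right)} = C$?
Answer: $- \frac{4092864}{1840091} \approx -2.2243$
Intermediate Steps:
$o{\left(m,O \right)} = 41 + O$
$B{\left(w,a \right)} = -4$ ($B{\left(w,a \right)} = 41 - 45 = -4$)
$\frac{\left(-7\right) \left(-26401\right) - 4277671}{1840095 + B{\left(g{\left(43 \right)},790 \right)}} = \frac{\left(-7\right) \left(-26401\right) - 4277671}{1840095 - 4} = \frac{184807 - 4277671}{1840091} = \left(-4092864\right) \frac{1}{1840091} = - \frac{4092864}{1840091}$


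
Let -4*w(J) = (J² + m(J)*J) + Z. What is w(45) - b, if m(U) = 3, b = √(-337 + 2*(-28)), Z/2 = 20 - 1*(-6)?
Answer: -553 - I*√393 ≈ -553.0 - 19.824*I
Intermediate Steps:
Z = 52 (Z = 2*(20 - 1*(-6)) = 2*(20 + 6) = 2*26 = 52)
b = I*√393 (b = √(-337 - 56) = √(-393) = I*√393 ≈ 19.824*I)
w(J) = -13 - 3*J/4 - J²/4 (w(J) = -((J² + 3*J) + 52)/4 = -(52 + J² + 3*J)/4 = -13 - 3*J/4 - J²/4)
w(45) - b = (-13 - ¾*45 - ¼*45²) - I*√393 = (-13 - 135/4 - ¼*2025) - I*√393 = (-13 - 135/4 - 2025/4) - I*√393 = -553 - I*√393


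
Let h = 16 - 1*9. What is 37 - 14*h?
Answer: -61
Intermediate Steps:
h = 7 (h = 16 - 9 = 7)
37 - 14*h = 37 - 14*7 = 37 - 98 = -61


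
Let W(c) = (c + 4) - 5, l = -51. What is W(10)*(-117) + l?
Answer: -1104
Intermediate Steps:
W(c) = -1 + c (W(c) = (4 + c) - 5 = -1 + c)
W(10)*(-117) + l = (-1 + 10)*(-117) - 51 = 9*(-117) - 51 = -1053 - 51 = -1104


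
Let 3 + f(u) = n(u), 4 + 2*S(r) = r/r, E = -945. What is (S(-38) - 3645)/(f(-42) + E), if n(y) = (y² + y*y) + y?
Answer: -2431/1692 ≈ -1.4368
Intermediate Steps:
S(r) = -3/2 (S(r) = -2 + (r/r)/2 = -2 + (½)*1 = -2 + ½ = -3/2)
n(y) = y + 2*y² (n(y) = (y² + y²) + y = 2*y² + y = y + 2*y²)
f(u) = -3 + u*(1 + 2*u)
(S(-38) - 3645)/(f(-42) + E) = (-3/2 - 3645)/((-3 - 42*(1 + 2*(-42))) - 945) = -7293/(2*((-3 - 42*(1 - 84)) - 945)) = -7293/(2*((-3 - 42*(-83)) - 945)) = -7293/(2*((-3 + 3486) - 945)) = -7293/(2*(3483 - 945)) = -7293/2/2538 = -7293/2*1/2538 = -2431/1692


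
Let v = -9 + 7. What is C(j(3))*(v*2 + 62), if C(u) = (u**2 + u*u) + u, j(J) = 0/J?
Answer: 0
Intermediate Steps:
v = -2
j(J) = 0
C(u) = u + 2*u**2 (C(u) = (u**2 + u**2) + u = 2*u**2 + u = u + 2*u**2)
C(j(3))*(v*2 + 62) = (0*(1 + 2*0))*(-2*2 + 62) = (0*(1 + 0))*(-4 + 62) = (0*1)*58 = 0*58 = 0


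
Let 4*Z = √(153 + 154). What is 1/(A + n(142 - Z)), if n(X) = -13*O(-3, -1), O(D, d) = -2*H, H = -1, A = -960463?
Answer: -1/960489 ≈ -1.0411e-6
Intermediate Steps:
O(D, d) = 2 (O(D, d) = -2*(-1) = 2)
Z = √307/4 (Z = √(153 + 154)/4 = √307/4 ≈ 4.3804)
n(X) = -26 (n(X) = -13*2 = -26)
1/(A + n(142 - Z)) = 1/(-960463 - 26) = 1/(-960489) = -1/960489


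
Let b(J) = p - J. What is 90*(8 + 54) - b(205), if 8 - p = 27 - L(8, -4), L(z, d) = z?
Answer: 5796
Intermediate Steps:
p = -11 (p = 8 - (27 - 1*8) = 8 - (27 - 8) = 8 - 1*19 = 8 - 19 = -11)
b(J) = -11 - J
90*(8 + 54) - b(205) = 90*(8 + 54) - (-11 - 1*205) = 90*62 - (-11 - 205) = 5580 - 1*(-216) = 5580 + 216 = 5796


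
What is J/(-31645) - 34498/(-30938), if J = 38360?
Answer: -9509247/97903301 ≈ -0.097129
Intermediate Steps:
J/(-31645) - 34498/(-30938) = 38360/(-31645) - 34498/(-30938) = 38360*(-1/31645) - 34498*(-1/30938) = -7672/6329 + 17249/15469 = -9509247/97903301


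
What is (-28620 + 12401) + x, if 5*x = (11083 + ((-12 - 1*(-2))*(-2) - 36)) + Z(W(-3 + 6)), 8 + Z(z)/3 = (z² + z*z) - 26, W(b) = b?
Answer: -70076/5 ≈ -14015.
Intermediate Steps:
Z(z) = -102 + 6*z² (Z(z) = -24 + 3*((z² + z*z) - 26) = -24 + 3*((z² + z²) - 26) = -24 + 3*(2*z² - 26) = -24 + 3*(-26 + 2*z²) = -24 + (-78 + 6*z²) = -102 + 6*z²)
x = 11019/5 (x = ((11083 + ((-12 - 1*(-2))*(-2) - 36)) + (-102 + 6*(-3 + 6)²))/5 = ((11083 + ((-12 + 2)*(-2) - 36)) + (-102 + 6*3²))/5 = ((11083 + (-10*(-2) - 36)) + (-102 + 6*9))/5 = ((11083 + (20 - 36)) + (-102 + 54))/5 = ((11083 - 16) - 48)/5 = (11067 - 48)/5 = (⅕)*11019 = 11019/5 ≈ 2203.8)
(-28620 + 12401) + x = (-28620 + 12401) + 11019/5 = -16219 + 11019/5 = -70076/5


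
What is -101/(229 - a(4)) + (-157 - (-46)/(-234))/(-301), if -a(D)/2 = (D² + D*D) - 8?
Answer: 1537667/9755109 ≈ 0.15763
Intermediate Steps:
a(D) = 16 - 4*D² (a(D) = -2*((D² + D*D) - 8) = -2*((D² + D²) - 8) = -2*(2*D² - 8) = -2*(-8 + 2*D²) = 16 - 4*D²)
-101/(229 - a(4)) + (-157 - (-46)/(-234))/(-301) = -101/(229 - (16 - 4*4²)) + (-157 - (-46)/(-234))/(-301) = -101/(229 - (16 - 4*16)) + (-157 - (-46)*(-1)/234)*(-1/301) = -101/(229 - (16 - 64)) + (-157 - 1*23/117)*(-1/301) = -101/(229 - 1*(-48)) + (-157 - 23/117)*(-1/301) = -101/(229 + 48) - 18392/117*(-1/301) = -101/277 + 18392/35217 = 1537667/9755109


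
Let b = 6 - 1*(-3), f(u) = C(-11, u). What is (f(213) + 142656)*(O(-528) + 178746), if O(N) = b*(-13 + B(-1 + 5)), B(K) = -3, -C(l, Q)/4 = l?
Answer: 25486505400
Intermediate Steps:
C(l, Q) = -4*l
f(u) = 44 (f(u) = -4*(-11) = 44)
b = 9 (b = 6 + 3 = 9)
O(N) = -144 (O(N) = 9*(-13 - 3) = 9*(-16) = -144)
(f(213) + 142656)*(O(-528) + 178746) = (44 + 142656)*(-144 + 178746) = 142700*178602 = 25486505400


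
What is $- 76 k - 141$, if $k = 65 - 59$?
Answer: $-597$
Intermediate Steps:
$k = 6$ ($k = 65 - 59 = 6$)
$- 76 k - 141 = \left(-76\right) 6 - 141 = -456 - 141 = -597$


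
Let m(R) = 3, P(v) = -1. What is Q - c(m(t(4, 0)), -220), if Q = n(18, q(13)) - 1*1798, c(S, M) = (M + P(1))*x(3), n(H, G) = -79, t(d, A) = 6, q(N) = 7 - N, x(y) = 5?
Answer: -772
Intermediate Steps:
c(S, M) = -5 + 5*M (c(S, M) = (M - 1)*5 = (-1 + M)*5 = -5 + 5*M)
Q = -1877 (Q = -79 - 1*1798 = -79 - 1798 = -1877)
Q - c(m(t(4, 0)), -220) = -1877 - (-5 + 5*(-220)) = -1877 - (-5 - 1100) = -1877 - 1*(-1105) = -1877 + 1105 = -772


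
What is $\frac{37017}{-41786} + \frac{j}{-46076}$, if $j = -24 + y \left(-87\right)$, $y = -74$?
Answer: $- \frac{246701337}{240666467} \approx -1.0251$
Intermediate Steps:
$j = 6414$ ($j = -24 - -6438 = -24 + 6438 = 6414$)
$\frac{37017}{-41786} + \frac{j}{-46076} = \frac{37017}{-41786} + \frac{6414}{-46076} = 37017 \left(- \frac{1}{41786}\right) + 6414 \left(- \frac{1}{46076}\right) = - \frac{37017}{41786} - \frac{3207}{23038} = - \frac{246701337}{240666467}$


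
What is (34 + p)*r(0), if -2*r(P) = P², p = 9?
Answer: 0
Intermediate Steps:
r(P) = -P²/2
(34 + p)*r(0) = (34 + 9)*(-½*0²) = 43*(-½*0) = 43*0 = 0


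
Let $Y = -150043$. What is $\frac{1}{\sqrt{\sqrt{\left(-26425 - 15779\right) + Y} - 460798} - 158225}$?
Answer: $- \frac{1}{158225 - \sqrt{-460798 + i \sqrt{192247}}} \approx -6.32 \cdot 10^{-6} - 2.7114 \cdot 10^{-8} i$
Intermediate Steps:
$\frac{1}{\sqrt{\sqrt{\left(-26425 - 15779\right) + Y} - 460798} - 158225} = \frac{1}{\sqrt{\sqrt{\left(-26425 - 15779\right) - 150043} - 460798} - 158225} = \frac{1}{\sqrt{\sqrt{-42204 - 150043} - 460798} - 158225} = \frac{1}{\sqrt{\sqrt{-192247} - 460798} - 158225} = \frac{1}{\sqrt{i \sqrt{192247} - 460798} - 158225} = \frac{1}{\sqrt{-460798 + i \sqrt{192247}} - 158225} = \frac{1}{-158225 + \sqrt{-460798 + i \sqrt{192247}}}$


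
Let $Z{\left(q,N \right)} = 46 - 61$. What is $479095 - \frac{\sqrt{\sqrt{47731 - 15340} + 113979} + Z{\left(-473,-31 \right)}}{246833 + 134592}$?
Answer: $\frac{36547762078}{76285} - \frac{\sqrt{113979 + 3 \sqrt{3599}}}{381425} \approx 4.791 \cdot 10^{5}$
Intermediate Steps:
$Z{\left(q,N \right)} = -15$
$479095 - \frac{\sqrt{\sqrt{47731 - 15340} + 113979} + Z{\left(-473,-31 \right)}}{246833 + 134592} = 479095 - \frac{\sqrt{\sqrt{47731 - 15340} + 113979} - 15}{246833 + 134592} = 479095 - \frac{\sqrt{\sqrt{32391} + 113979} - 15}{381425} = 479095 - \left(\sqrt{3 \sqrt{3599} + 113979} - 15\right) \frac{1}{381425} = 479095 - \left(\sqrt{113979 + 3 \sqrt{3599}} - 15\right) \frac{1}{381425} = 479095 - \left(-15 + \sqrt{113979 + 3 \sqrt{3599}}\right) \frac{1}{381425} = 479095 - \left(- \frac{3}{76285} + \frac{\sqrt{113979 + 3 \sqrt{3599}}}{381425}\right) = 479095 + \left(\frac{3}{76285} - \frac{\sqrt{113979 + 3 \sqrt{3599}}}{381425}\right) = \frac{36547762078}{76285} - \frac{\sqrt{113979 + 3 \sqrt{3599}}}{381425}$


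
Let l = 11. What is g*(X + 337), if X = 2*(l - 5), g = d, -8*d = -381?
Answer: 132969/8 ≈ 16621.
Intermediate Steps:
d = 381/8 (d = -1/8*(-381) = 381/8 ≈ 47.625)
g = 381/8 ≈ 47.625
X = 12 (X = 2*(11 - 5) = 2*6 = 12)
g*(X + 337) = 381*(12 + 337)/8 = (381/8)*349 = 132969/8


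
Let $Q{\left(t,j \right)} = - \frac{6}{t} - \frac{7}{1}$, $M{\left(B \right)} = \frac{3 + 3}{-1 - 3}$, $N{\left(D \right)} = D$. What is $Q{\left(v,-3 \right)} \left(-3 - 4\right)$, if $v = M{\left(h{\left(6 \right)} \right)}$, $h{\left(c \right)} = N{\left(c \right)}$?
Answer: $21$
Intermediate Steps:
$h{\left(c \right)} = c$
$M{\left(B \right)} = - \frac{3}{2}$ ($M{\left(B \right)} = \frac{6}{-4} = 6 \left(- \frac{1}{4}\right) = - \frac{3}{2}$)
$v = - \frac{3}{2} \approx -1.5$
$Q{\left(t,j \right)} = -7 - \frac{6}{t}$ ($Q{\left(t,j \right)} = - \frac{6}{t} - 7 = -7 - \frac{6}{t}$)
$Q{\left(v,-3 \right)} \left(-3 - 4\right) = \left(-7 - \frac{6}{- \frac{3}{2}}\right) \left(-3 - 4\right) = \left(-7 - -4\right) \left(-3 - 4\right) = \left(-7 + 4\right) \left(-7\right) = \left(-3\right) \left(-7\right) = 21$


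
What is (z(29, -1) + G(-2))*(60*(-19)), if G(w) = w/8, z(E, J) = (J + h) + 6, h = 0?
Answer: -5415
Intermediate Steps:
z(E, J) = 6 + J (z(E, J) = (J + 0) + 6 = J + 6 = 6 + J)
G(w) = w/8 (G(w) = w*(1/8) = w/8)
(z(29, -1) + G(-2))*(60*(-19)) = ((6 - 1) + (1/8)*(-2))*(60*(-19)) = (5 - 1/4)*(-1140) = (19/4)*(-1140) = -5415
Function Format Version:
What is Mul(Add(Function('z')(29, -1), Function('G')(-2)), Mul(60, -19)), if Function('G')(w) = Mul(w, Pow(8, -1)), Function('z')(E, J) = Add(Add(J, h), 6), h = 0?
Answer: -5415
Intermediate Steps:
Function('z')(E, J) = Add(6, J) (Function('z')(E, J) = Add(Add(J, 0), 6) = Add(J, 6) = Add(6, J))
Function('G')(w) = Mul(Rational(1, 8), w) (Function('G')(w) = Mul(w, Rational(1, 8)) = Mul(Rational(1, 8), w))
Mul(Add(Function('z')(29, -1), Function('G')(-2)), Mul(60, -19)) = Mul(Add(Add(6, -1), Mul(Rational(1, 8), -2)), Mul(60, -19)) = Mul(Add(5, Rational(-1, 4)), -1140) = Mul(Rational(19, 4), -1140) = -5415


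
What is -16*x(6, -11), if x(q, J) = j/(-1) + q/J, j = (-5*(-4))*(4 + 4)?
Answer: 28256/11 ≈ 2568.7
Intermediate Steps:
j = 160 (j = 20*8 = 160)
x(q, J) = -160 + q/J (x(q, J) = 160/(-1) + q/J = 160*(-1) + q/J = -160 + q/J)
-16*x(6, -11) = -16*(-160 + 6/(-11)) = -16*(-160 + 6*(-1/11)) = -16*(-160 - 6/11) = -16*(-1766/11) = 28256/11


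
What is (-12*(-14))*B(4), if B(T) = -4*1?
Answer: -672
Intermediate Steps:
B(T) = -4
(-12*(-14))*B(4) = -12*(-14)*(-4) = 168*(-4) = -672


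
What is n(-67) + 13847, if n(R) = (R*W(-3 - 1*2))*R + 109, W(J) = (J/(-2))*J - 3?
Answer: -111247/2 ≈ -55624.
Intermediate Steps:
W(J) = -3 - J**2/2 (W(J) = (J*(-1/2))*J - 3 = (-J/2)*J - 3 = -J**2/2 - 3 = -3 - J**2/2)
n(R) = 109 - 31*R**2/2 (n(R) = (R*(-3 - (-3 - 1*2)**2/2))*R + 109 = (R*(-3 - (-3 - 2)**2/2))*R + 109 = (R*(-3 - 1/2*(-5)**2))*R + 109 = (R*(-3 - 1/2*25))*R + 109 = (R*(-3 - 25/2))*R + 109 = (R*(-31/2))*R + 109 = (-31*R/2)*R + 109 = -31*R**2/2 + 109 = 109 - 31*R**2/2)
n(-67) + 13847 = (109 - 31/2*(-67)**2) + 13847 = (109 - 31/2*4489) + 13847 = (109 - 139159/2) + 13847 = -138941/2 + 13847 = -111247/2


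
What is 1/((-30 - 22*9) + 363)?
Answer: 1/135 ≈ 0.0074074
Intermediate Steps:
1/((-30 - 22*9) + 363) = 1/((-30 - 198) + 363) = 1/(-228 + 363) = 1/135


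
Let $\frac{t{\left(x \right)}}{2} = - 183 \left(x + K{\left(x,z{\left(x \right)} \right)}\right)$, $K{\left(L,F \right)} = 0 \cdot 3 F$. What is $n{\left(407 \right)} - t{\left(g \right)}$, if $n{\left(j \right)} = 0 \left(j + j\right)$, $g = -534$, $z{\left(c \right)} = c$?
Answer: $-195444$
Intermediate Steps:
$K{\left(L,F \right)} = 0$ ($K{\left(L,F \right)} = 0 F = 0$)
$t{\left(x \right)} = - 366 x$ ($t{\left(x \right)} = 2 \left(- 183 \left(x + 0\right)\right) = 2 \left(- 183 x\right) = - 366 x$)
$n{\left(j \right)} = 0$ ($n{\left(j \right)} = 0 \cdot 2 j = 0$)
$n{\left(407 \right)} - t{\left(g \right)} = 0 - \left(-366\right) \left(-534\right) = 0 - 195444 = -195444$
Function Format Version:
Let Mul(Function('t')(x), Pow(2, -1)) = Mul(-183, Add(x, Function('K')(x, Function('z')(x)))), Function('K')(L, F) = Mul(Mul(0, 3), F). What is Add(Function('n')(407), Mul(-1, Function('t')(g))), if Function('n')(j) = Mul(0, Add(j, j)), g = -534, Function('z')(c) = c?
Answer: -195444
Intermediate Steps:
Function('K')(L, F) = 0 (Function('K')(L, F) = Mul(0, F) = 0)
Function('t')(x) = Mul(-366, x) (Function('t')(x) = Mul(2, Mul(-183, Add(x, 0))) = Mul(2, Mul(-183, x)) = Mul(-366, x))
Function('n')(j) = 0 (Function('n')(j) = Mul(0, Mul(2, j)) = 0)
Add(Function('n')(407), Mul(-1, Function('t')(g))) = Add(0, Mul(-1, Mul(-366, -534))) = Add(0, Mul(-1, 195444)) = Add(0, -195444) = -195444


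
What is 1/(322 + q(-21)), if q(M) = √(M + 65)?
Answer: 161/51820 - √11/51820 ≈ 0.0030429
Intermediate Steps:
q(M) = √(65 + M)
1/(322 + q(-21)) = 1/(322 + √(65 - 21)) = 1/(322 + √44) = 1/(322 + 2*√11)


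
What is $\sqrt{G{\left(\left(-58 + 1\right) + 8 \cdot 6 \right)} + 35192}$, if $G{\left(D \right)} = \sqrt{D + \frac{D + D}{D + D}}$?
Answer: $\sqrt{35192 + 2 i \sqrt{2}} \approx 187.6 + 0.0075 i$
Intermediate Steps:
$G{\left(D \right)} = \sqrt{1 + D}$ ($G{\left(D \right)} = \sqrt{D + \frac{2 D}{2 D}} = \sqrt{D + 2 D \frac{1}{2 D}} = \sqrt{D + 1} = \sqrt{1 + D}$)
$\sqrt{G{\left(\left(-58 + 1\right) + 8 \cdot 6 \right)} + 35192} = \sqrt{\sqrt{1 + \left(\left(-58 + 1\right) + 8 \cdot 6\right)} + 35192} = \sqrt{\sqrt{1 + \left(-57 + 48\right)} + 35192} = \sqrt{\sqrt{1 - 9} + 35192} = \sqrt{\sqrt{-8} + 35192} = \sqrt{2 i \sqrt{2} + 35192} = \sqrt{35192 + 2 i \sqrt{2}}$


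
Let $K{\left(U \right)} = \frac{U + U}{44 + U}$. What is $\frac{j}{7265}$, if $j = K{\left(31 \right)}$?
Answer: $\frac{62}{544875} \approx 0.00011379$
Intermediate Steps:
$K{\left(U \right)} = \frac{2 U}{44 + U}$
$j = \frac{62}{75}$ ($j = 2 \cdot 31 \frac{1}{44 + 31} = 2 \cdot 31 \cdot \frac{1}{75} = \frac{62}{75} \approx 0.82667$)
$\frac{j}{7265} = \frac{62}{75 \cdot 7265} = \frac{62}{75} \cdot \frac{1}{7265} = \frac{62}{544875}$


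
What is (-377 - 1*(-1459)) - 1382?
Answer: -300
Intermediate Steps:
(-377 - 1*(-1459)) - 1382 = (-377 + 1459) - 1382 = 1082 - 1382 = -300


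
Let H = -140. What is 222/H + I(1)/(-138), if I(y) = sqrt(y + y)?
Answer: -111/70 - sqrt(2)/138 ≈ -1.5960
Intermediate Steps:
I(y) = sqrt(2)*sqrt(y) (I(y) = sqrt(2*y) = sqrt(2)*sqrt(y))
222/H + I(1)/(-138) = 222/(-140) + (sqrt(2)*sqrt(1))/(-138) = 222*(-1/140) + (sqrt(2)*1)*(-1/138) = -111/70 + sqrt(2)*(-1/138) = -111/70 - sqrt(2)/138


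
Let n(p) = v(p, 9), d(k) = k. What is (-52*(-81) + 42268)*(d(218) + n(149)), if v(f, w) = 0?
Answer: 10132640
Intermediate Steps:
n(p) = 0
(-52*(-81) + 42268)*(d(218) + n(149)) = (-52*(-81) + 42268)*(218 + 0) = (4212 + 42268)*218 = 46480*218 = 10132640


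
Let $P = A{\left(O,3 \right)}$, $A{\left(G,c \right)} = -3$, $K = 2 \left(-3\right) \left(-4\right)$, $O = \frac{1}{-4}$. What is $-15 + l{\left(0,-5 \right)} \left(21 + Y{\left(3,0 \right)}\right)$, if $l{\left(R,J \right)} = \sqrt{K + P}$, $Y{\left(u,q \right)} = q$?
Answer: $-15 + 21 \sqrt{21} \approx 81.234$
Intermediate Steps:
$O = - \frac{1}{4} \approx -0.25$
$K = 24$ ($K = \left(-6\right) \left(-4\right) = 24$)
$P = -3$
$l{\left(R,J \right)} = \sqrt{21}$ ($l{\left(R,J \right)} = \sqrt{24 - 3} = \sqrt{21}$)
$-15 + l{\left(0,-5 \right)} \left(21 + Y{\left(3,0 \right)}\right) = -15 + \sqrt{21} \left(21 + 0\right) = -15 + \sqrt{21} \cdot 21 = -15 + 21 \sqrt{21}$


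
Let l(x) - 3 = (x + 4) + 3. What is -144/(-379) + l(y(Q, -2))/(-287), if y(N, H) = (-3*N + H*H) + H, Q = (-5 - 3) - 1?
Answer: 26547/108773 ≈ 0.24406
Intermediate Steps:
Q = -9 (Q = -8 - 1 = -9)
y(N, H) = H + H² - 3*N (y(N, H) = (-3*N + H²) + H = (H² - 3*N) + H = H + H² - 3*N)
l(x) = 10 + x (l(x) = 3 + ((x + 4) + 3) = 3 + ((4 + x) + 3) = 3 + (7 + x) = 10 + x)
-144/(-379) + l(y(Q, -2))/(-287) = -144/(-379) + (10 + (-2 + (-2)² - 3*(-9)))/(-287) = -144*(-1/379) + (10 + (-2 + 4 + 27))*(-1/287) = 144/379 + (10 + 29)*(-1/287) = 144/379 + 39*(-1/287) = 144/379 - 39/287 = 26547/108773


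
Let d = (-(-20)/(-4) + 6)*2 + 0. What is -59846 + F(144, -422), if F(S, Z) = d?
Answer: -59844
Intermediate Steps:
d = 2 (d = (-(-20)*(-1)/4 + 6)*2 + 0 = (-5*1 + 6)*2 + 0 = (-5 + 6)*2 + 0 = 1*2 + 0 = 2 + 0 = 2)
F(S, Z) = 2
-59846 + F(144, -422) = -59846 + 2 = -59844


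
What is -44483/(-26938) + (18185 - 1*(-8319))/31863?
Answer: 2131326581/858325494 ≈ 2.4831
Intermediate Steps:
-44483/(-26938) + (18185 - 1*(-8319))/31863 = -44483*(-1/26938) + (18185 + 8319)*(1/31863) = 44483/26938 + 26504*(1/31863) = 44483/26938 + 26504/31863 = 2131326581/858325494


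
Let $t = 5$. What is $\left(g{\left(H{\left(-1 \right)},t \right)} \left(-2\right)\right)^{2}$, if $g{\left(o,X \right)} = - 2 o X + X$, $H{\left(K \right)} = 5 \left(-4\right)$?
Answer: $168100$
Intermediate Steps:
$H{\left(K \right)} = -20$
$g{\left(o,X \right)} = X - 2 X o$ ($g{\left(o,X \right)} = - 2 X o + X = X - 2 X o$)
$\left(g{\left(H{\left(-1 \right)},t \right)} \left(-2\right)\right)^{2} = \left(5 \left(1 - -40\right) \left(-2\right)\right)^{2} = \left(5 \left(1 + 40\right) \left(-2\right)\right)^{2} = \left(5 \cdot 41 \left(-2\right)\right)^{2} = \left(205 \left(-2\right)\right)^{2} = \left(-410\right)^{2} = 168100$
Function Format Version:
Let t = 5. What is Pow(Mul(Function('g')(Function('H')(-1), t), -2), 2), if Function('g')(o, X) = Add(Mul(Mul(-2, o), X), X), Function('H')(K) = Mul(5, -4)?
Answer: 168100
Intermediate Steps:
Function('H')(K) = -20
Function('g')(o, X) = Add(X, Mul(-2, X, o)) (Function('g')(o, X) = Add(Mul(-2, X, o), X) = Add(X, Mul(-2, X, o)))
Pow(Mul(Function('g')(Function('H')(-1), t), -2), 2) = Pow(Mul(Mul(5, Add(1, Mul(-2, -20))), -2), 2) = Pow(Mul(Mul(5, Add(1, 40)), -2), 2) = Pow(Mul(Mul(5, 41), -2), 2) = Pow(Mul(205, -2), 2) = Pow(-410, 2) = 168100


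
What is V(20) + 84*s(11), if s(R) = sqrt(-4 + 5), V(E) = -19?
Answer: 65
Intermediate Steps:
s(R) = 1 (s(R) = sqrt(1) = 1)
V(20) + 84*s(11) = -19 + 84*1 = -19 + 84 = 65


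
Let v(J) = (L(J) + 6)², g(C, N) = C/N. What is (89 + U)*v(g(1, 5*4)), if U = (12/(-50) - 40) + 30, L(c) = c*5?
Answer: 49225/16 ≈ 3076.6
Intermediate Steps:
L(c) = 5*c
v(J) = (6 + 5*J)² (v(J) = (5*J + 6)² = (6 + 5*J)²)
U = -256/25 (U = (12*(-1/50) - 40) + 30 = (-6/25 - 40) + 30 = -1006/25 + 30 = -256/25 ≈ -10.240)
(89 + U)*v(g(1, 5*4)) = (89 - 256/25)*(6 + 5*(1/(5*4)))² = 1969*(6 + 5*(1/20))²/25 = 1969*(6 + ¼)²/25 = 1969*(25/4)²/25 = (1969/25)*(625/16) = 49225/16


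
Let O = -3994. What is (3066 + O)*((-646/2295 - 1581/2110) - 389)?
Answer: 10310104592/28485 ≈ 3.6195e+5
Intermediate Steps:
(3066 + O)*((-646/2295 - 1581/2110) - 389) = (3066 - 3994)*((-646/2295 - 1581/2110) - 389) = -928*((-646*1/2295 - 1581*1/2110) - 389) = -928*((-38/135 - 1581/2110) - 389) = -928*(-58723/56970 - 389) = -928*(-22220053/56970) = 10310104592/28485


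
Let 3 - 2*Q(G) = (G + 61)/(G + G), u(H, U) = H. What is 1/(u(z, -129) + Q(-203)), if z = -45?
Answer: -203/8866 ≈ -0.022896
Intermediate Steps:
Q(G) = 3/2 - (61 + G)/(4*G) (Q(G) = 3/2 - (G + 61)/(2*(G + G)) = 3/2 - (61 + G)/(2*(2*G)) = 3/2 - (61 + G)*1/(2*G)/2 = 3/2 - (61 + G)/(4*G))
1/(u(z, -129) + Q(-203)) = 1/(-45 + (¼)*(-61 + 5*(-203))/(-203)) = 1/(-45 + (¼)*(-1/203)*(-61 - 1015)) = 1/(-45 + (¼)*(-1/203)*(-1076)) = 1/(-45 + 269/203) = 1/(-8866/203) = -203/8866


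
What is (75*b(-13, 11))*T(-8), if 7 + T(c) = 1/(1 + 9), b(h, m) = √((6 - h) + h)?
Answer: -1035*√6/2 ≈ -1267.6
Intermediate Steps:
b(h, m) = √6
T(c) = -69/10 (T(c) = -7 + 1/(1 + 9) = -7 + 1/10 = -7 + ⅒ = -69/10)
(75*b(-13, 11))*T(-8) = (75*√6)*(-69/10) = -1035*√6/2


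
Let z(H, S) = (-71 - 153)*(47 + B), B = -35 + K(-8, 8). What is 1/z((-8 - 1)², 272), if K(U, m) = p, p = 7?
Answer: -1/4256 ≈ -0.00023496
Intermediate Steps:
K(U, m) = 7
B = -28 (B = -35 + 7 = -28)
z(H, S) = -4256 (z(H, S) = (-71 - 153)*(47 - 28) = -224*19 = -4256)
1/z((-8 - 1)², 272) = 1/(-4256) = -1/4256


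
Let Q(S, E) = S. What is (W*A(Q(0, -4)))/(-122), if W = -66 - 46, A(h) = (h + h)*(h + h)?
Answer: 0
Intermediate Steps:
A(h) = 4*h² (A(h) = (2*h)*(2*h) = 4*h²)
W = -112
(W*A(Q(0, -4)))/(-122) = -448*0²/(-122) = -448*0*(-1/122) = -112*0*(-1/122) = 0*(-1/122) = 0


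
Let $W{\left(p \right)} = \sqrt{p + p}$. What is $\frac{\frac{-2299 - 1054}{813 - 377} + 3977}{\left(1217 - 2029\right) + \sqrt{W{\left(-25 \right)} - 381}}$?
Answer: $- \frac{1730619}{436 \left(812 - \sqrt{-381 + 5 i \sqrt{2}}\right)} \approx -4.8866 - 0.1175 i$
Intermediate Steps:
$W{\left(p \right)} = \sqrt{2} \sqrt{p}$ ($W{\left(p \right)} = \sqrt{2 p} = \sqrt{2} \sqrt{p}$)
$\frac{\frac{-2299 - 1054}{813 - 377} + 3977}{\left(1217 - 2029\right) + \sqrt{W{\left(-25 \right)} - 381}} = \frac{\frac{-2299 - 1054}{813 - 377} + 3977}{\left(1217 - 2029\right) + \sqrt{\sqrt{2} \sqrt{-25} - 381}} = \frac{- \frac{3353}{436} + 3977}{-812 + \sqrt{\sqrt{2} \cdot 5 i - 381}} = \frac{\left(-3353\right) \frac{1}{436} + 3977}{-812 + \sqrt{5 i \sqrt{2} - 381}} = \frac{- \frac{3353}{436} + 3977}{-812 + \sqrt{-381 + 5 i \sqrt{2}}} = \frac{1730619}{436 \left(-812 + \sqrt{-381 + 5 i \sqrt{2}}\right)}$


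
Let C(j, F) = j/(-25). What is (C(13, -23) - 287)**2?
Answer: 51667344/625 ≈ 82668.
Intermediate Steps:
C(j, F) = -j/25 (C(j, F) = j*(-1/25) = -j/25)
(C(13, -23) - 287)**2 = (-1/25*13 - 287)**2 = (-13/25 - 287)**2 = (-7188/25)**2 = 51667344/625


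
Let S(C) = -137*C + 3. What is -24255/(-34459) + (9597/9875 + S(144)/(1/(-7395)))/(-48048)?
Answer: -8270714158011233/2724983261000 ≈ -3035.1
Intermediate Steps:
S(C) = 3 - 137*C
-24255/(-34459) + (9597/9875 + S(144)/(1/(-7395)))/(-48048) = -24255/(-34459) + (9597/9875 + (3 - 137*144)/(1/(-7395)))/(-48048) = -24255*(-1/34459) + (9597*(1/9875) + (3 - 19728)/(-1/7395))*(-1/48048) = 24255/34459 + (9597/9875 - 19725*(-7395))*(-1/48048) = 24255/34459 + (9597/9875 + 145866375)*(-1/48048) = 24255/34459 + (1440430462722/9875)*(-1/48048) = 24255/34459 - 240071743787/79079000 = -8270714158011233/2724983261000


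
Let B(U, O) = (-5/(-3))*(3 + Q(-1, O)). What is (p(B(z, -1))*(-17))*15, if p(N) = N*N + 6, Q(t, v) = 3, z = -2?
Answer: -27030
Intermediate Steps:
B(U, O) = 10 (B(U, O) = (-5/(-3))*(3 + 3) = -5*(-1/3)*6 = (5/3)*6 = 10)
p(N) = 6 + N**2 (p(N) = N**2 + 6 = 6 + N**2)
(p(B(z, -1))*(-17))*15 = ((6 + 10**2)*(-17))*15 = ((6 + 100)*(-17))*15 = (106*(-17))*15 = -1802*15 = -27030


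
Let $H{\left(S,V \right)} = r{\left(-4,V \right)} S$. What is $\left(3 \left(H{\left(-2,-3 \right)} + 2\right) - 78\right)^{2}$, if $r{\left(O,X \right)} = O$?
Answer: $2304$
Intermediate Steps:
$H{\left(S,V \right)} = - 4 S$
$\left(3 \left(H{\left(-2,-3 \right)} + 2\right) - 78\right)^{2} = \left(3 \left(\left(-4\right) \left(-2\right) + 2\right) - 78\right)^{2} = \left(3 \left(8 + 2\right) - 78\right)^{2} = \left(3 \cdot 10 - 78\right)^{2} = \left(30 - 78\right)^{2} = \left(-48\right)^{2} = 2304$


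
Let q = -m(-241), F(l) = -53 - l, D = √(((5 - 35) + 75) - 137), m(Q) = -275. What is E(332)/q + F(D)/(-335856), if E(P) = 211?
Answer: 70880191/92360400 + I*√23/167928 ≈ 0.76743 + 2.8559e-5*I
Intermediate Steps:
D = 2*I*√23 (D = √((-30 + 75) - 137) = √(45 - 137) = √(-92) = 2*I*√23 ≈ 9.5917*I)
q = 275 (q = -1*(-275) = 275)
E(332)/q + F(D)/(-335856) = 211/275 + (-53 - 2*I*√23)/(-335856) = 211*(1/275) + (-53 - 2*I*√23)*(-1/335856) = 211/275 + (53/335856 + I*√23/167928) = 70880191/92360400 + I*√23/167928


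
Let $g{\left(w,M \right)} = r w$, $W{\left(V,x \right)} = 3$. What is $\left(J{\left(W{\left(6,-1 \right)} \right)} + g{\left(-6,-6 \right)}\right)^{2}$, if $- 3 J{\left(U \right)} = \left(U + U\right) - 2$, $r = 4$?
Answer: $\frac{5776}{9} \approx 641.78$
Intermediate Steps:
$g{\left(w,M \right)} = 4 w$
$J{\left(U \right)} = \frac{2}{3} - \frac{2 U}{3}$ ($J{\left(U \right)} = - \frac{\left(U + U\right) - 2}{3} = - \frac{2 U - 2}{3} = - \frac{-2 + 2 U}{3} = \frac{2}{3} - \frac{2 U}{3}$)
$\left(J{\left(W{\left(6,-1 \right)} \right)} + g{\left(-6,-6 \right)}\right)^{2} = \left(\left(\frac{2}{3} - 2\right) + 4 \left(-6\right)\right)^{2} = \left(\left(\frac{2}{3} - 2\right) - 24\right)^{2} = \left(- \frac{4}{3} - 24\right)^{2} = \left(- \frac{76}{3}\right)^{2} = \frac{5776}{9}$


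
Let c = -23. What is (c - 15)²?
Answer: 1444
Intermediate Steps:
(c - 15)² = (-23 - 15)² = (-38)² = 1444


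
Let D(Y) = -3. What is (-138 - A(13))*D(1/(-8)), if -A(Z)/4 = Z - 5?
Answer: 318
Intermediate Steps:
A(Z) = 20 - 4*Z (A(Z) = -4*(Z - 5) = -4*(-5 + Z) = 20 - 4*Z)
(-138 - A(13))*D(1/(-8)) = (-138 - (20 - 4*13))*(-3) = (-138 - (20 - 52))*(-3) = (-138 - 1*(-32))*(-3) = (-138 + 32)*(-3) = -106*(-3) = 318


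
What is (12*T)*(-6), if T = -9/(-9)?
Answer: -72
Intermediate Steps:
T = 1 (T = -9*(-⅑) = 1)
(12*T)*(-6) = (12*1)*(-6) = 12*(-6) = -72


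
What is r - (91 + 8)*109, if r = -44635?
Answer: -55426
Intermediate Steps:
r - (91 + 8)*109 = -44635 - (91 + 8)*109 = -44635 - 99*109 = -44635 - 1*10791 = -44635 - 10791 = -55426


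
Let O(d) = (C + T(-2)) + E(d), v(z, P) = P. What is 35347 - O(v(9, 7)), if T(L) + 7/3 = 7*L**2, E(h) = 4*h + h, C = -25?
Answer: 105934/3 ≈ 35311.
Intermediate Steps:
E(h) = 5*h
T(L) = -7/3 + 7*L**2
O(d) = 2/3 + 5*d (O(d) = (-25 + (-7/3 + 7*(-2)**2)) + 5*d = (-25 + (-7/3 + 7*4)) + 5*d = (-25 + (-7/3 + 28)) + 5*d = (-25 + 77/3) + 5*d = 2/3 + 5*d)
35347 - O(v(9, 7)) = 35347 - (2/3 + 5*7) = 35347 - (2/3 + 35) = 35347 - 1*107/3 = 35347 - 107/3 = 105934/3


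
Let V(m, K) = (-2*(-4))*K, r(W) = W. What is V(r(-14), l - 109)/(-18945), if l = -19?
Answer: 1024/18945 ≈ 0.054051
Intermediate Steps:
V(m, K) = 8*K
V(r(-14), l - 109)/(-18945) = (8*(-19 - 109))/(-18945) = (8*(-128))*(-1/18945) = -1024*(-1/18945) = 1024/18945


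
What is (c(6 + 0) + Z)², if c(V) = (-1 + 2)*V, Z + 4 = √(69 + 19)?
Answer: 92 + 8*√22 ≈ 129.52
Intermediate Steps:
Z = -4 + 2*√22 (Z = -4 + √(69 + 19) = -4 + √88 = -4 + 2*√22 ≈ 5.3808)
c(V) = V (c(V) = 1*V = V)
(c(6 + 0) + Z)² = ((6 + 0) + (-4 + 2*√22))² = (6 + (-4 + 2*√22))² = (2 + 2*√22)²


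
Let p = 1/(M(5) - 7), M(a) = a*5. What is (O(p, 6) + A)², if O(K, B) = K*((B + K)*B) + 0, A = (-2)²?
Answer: 105625/2916 ≈ 36.223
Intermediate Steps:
M(a) = 5*a
p = 1/18 (p = 1/(5*5 - 7) = 1/(25 - 7) = 1/18 ≈ 0.055556)
A = 4
O(K, B) = B*K*(B + K) (O(K, B) = K*(B*(B + K)) + 0 = B*K*(B + K) + 0 = B*K*(B + K))
(O(p, 6) + A)² = (6*(1/18)*(6 + 1/18) + 4)² = (6*(1/18)*(109/18) + 4)² = (109/54 + 4)² = (325/54)² = 105625/2916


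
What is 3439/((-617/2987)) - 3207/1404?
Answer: -4808092697/288756 ≈ -16651.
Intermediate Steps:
3439/((-617/2987)) - 3207/1404 = 3439/((-617*1/2987)) - 3207*1/1404 = 3439/(-617/2987) - 1069/468 = 3439*(-2987/617) - 1069/468 = -10272293/617 - 1069/468 = -4808092697/288756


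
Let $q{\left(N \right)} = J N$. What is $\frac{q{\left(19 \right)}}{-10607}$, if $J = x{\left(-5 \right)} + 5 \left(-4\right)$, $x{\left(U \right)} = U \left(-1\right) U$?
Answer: $\frac{855}{10607} \approx 0.080607$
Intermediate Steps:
$x{\left(U \right)} = - U^{2}$ ($x{\left(U \right)} = - U U = - U^{2}$)
$J = -45$ ($J = - \left(-5\right)^{2} + 5 \left(-4\right) = \left(-1\right) 25 - 20 = -25 - 20 = -45$)
$q{\left(N \right)} = - 45 N$
$\frac{q{\left(19 \right)}}{-10607} = \frac{\left(-45\right) 19}{-10607} = \left(-855\right) \left(- \frac{1}{10607}\right) = \frac{855}{10607}$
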